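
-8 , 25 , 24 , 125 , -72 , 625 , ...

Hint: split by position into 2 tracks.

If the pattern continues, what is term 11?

Positions 1, 3, 5, … form one subsequence and positions 2, 4, 6, … form another.
Subsequence A is -8, 24, -72, which is geometric, ×-3 each step.
Subsequence B is 25, 125, 625, which is powers of 5.
Position 11 falls in subsequence A as its term 6, giving 1944.

1944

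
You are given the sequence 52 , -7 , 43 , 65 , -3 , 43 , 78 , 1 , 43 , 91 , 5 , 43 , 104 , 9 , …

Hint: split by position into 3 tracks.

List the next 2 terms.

43, 117

Split by position mod 3: positions 1, 4, 7, … form one track, and each other residue class forms its own.
Stream A = 52, 65, 78, 91, 104: arithmetic with common difference +13.
Stream B = -7, -3, 1, 5, 9: arithmetic with common difference +4.
Stream C = 43, 43, 43, 43: always 43.
Position 15 falls in stream C as its term 5, giving 43.
The 16th slot belongs to stream A; its 6th term is 117.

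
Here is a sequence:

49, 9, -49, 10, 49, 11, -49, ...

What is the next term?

Split by position mod 2 into 2 tracks.
Stream A: 49, -49, 49, -49 (oscillating between 49 and -49).
Stream B: 9, 10, 11 (adding 1 each time).
Term 8 comes from stream B (its 4th entry): 12.

12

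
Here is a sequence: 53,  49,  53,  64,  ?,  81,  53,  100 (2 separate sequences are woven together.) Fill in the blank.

The terms cycle through 2 interleaved subsequences.
Track A = 53, 53, ?, 53: the constant sequence 53.
Track B = 49, 64, 81, 100: consecutive squares n² from n = 7.
Filling track A at index 3 by its rule yields 53.

53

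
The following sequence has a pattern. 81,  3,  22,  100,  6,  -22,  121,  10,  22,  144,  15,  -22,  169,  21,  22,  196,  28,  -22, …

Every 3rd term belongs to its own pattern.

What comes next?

225

Split by position mod 3 into 3 tracks.
Track A is 81, 100, 121, 144, 169, 196, which is consecutive squares n² from n = 9.
Track B is 3, 6, 10, 15, 21, 28, which is the triangular numbers T_2, T_3, ….
Track C is 22, -22, 22, -22, 22, -22, which is oscillating between 22 and -22.
Term 19 comes from track A (its 7th entry): 225.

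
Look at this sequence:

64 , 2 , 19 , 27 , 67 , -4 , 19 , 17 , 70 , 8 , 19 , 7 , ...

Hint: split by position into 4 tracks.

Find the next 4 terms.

73, -16, 19, -3

Taking every 4th term gives 4 separate tracks.
Subsequence A: 64, 67, 70 — adding 3 each time.
Subsequence B: 2, -4, 8 — a geometric progression (common ratio -2).
Subsequence C: 19, 19, 19 — the constant sequence 19.
Subsequence D: 27, 17, 7 — linear: a_n = 37 − 10·n.
The 13th slot belongs to subsequence A; its 4th term is 73.
Position 14 falls in subsequence B as its term 4, giving -16.
Position 15 falls in subsequence C as its term 4, giving 19.
The 16th slot belongs to subsequence D; its 4th term is -3.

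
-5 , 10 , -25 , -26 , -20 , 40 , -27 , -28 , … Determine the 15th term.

Reading positions in blocks of 4 reveals the pattern AABB — 2 tracks woven together.
Subsequence A: -5, 10, -20, 40 — a geometric progression (common ratio -2).
Subsequence B: -25, -26, -27, -28 — arithmetic with common difference −1.
The 15th slot belongs to subsequence B; its 7th term is -31.

-31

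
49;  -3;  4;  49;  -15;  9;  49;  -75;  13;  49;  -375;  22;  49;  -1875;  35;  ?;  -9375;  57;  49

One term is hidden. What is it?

Split by position mod 3 into 3 tracks.
Stream A: 49, 49, 49, 49, 49, ?, 49 (the constant sequence 49).
Stream B: -3, -15, -75, -375, -1875, -9375 (geometric, ×5 each step).
Stream C: 4, 9, 13, 22, 35, 57 (each term equals the sum of the previous two).
Filling stream A at index 6 by its rule yields 49.

49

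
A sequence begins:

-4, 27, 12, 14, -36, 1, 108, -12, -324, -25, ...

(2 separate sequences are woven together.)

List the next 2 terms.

972, -38

Odd-indexed and even-indexed terms follow separate rules.
Track A is -4, 12, -36, 108, -324, which is multiplying by -3 each time.
Track B is 27, 14, 1, -12, -25, which is linear: a_n = 40 − 13·n.
Term 11 comes from track A (its 6th entry): 972.
Term 12 comes from track B (its 6th entry): -38.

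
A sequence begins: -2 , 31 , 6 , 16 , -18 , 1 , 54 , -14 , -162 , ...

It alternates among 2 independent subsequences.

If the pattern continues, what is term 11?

486

Positions 1, 3, 5, … form one subsequence and positions 2, 4, 6, … form another.
Stream A: -2, 6, -18, 54, -162 — a geometric progression (common ratio -3).
Stream B: 31, 16, 1, -14 — subtracting 15 each time.
The 11th slot belongs to stream A; its 6th term is 486.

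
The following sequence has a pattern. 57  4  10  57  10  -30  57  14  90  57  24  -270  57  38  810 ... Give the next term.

57

Split by position mod 3: positions 1, 4, 7, … form one track, and each other residue class forms its own.
Subsequence A: 57, 57, 57, 57, 57 — constant 57.
Subsequence B: 4, 10, 14, 24, 38 — Fibonacci-style (each term is the sum of the two before it).
Subsequence C: 10, -30, 90, -270, 810 — geometric, ×-3 each step.
The 16th slot belongs to subsequence A; its 6th term is 57.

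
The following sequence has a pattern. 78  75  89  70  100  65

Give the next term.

Positions 1, 3, 5, … form one subsequence and positions 2, 4, 6, … form another.
Track A: 78, 89, 100 (arithmetic with common difference +11).
Track B: 75, 70, 65 (linear: a_n = 80 − 5·n).
Position 7 falls in track A as its term 4, giving 111.

111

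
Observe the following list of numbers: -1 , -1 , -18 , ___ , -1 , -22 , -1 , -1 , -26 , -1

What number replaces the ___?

Reading positions in blocks of 3 reveals the pattern AAB — 2 tracks woven together.
Stream A = -1, -1, ?, -1, -1, -1, -1: constant -1.
Stream B = -18, -22, -26: arithmetic with common difference −4.
Stream A's pattern makes the blank -1.

-1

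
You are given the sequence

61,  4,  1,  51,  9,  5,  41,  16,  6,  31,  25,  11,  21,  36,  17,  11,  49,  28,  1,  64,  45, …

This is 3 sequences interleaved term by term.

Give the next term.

-9

Taking every 3rd term gives 3 separate tracks.
Track A: 61, 51, 41, 31, 21, 11, 1 — subtracting 10 each time.
Track B: 4, 9, 16, 25, 36, 49, 64 — consecutive squares n² from n = 2.
Track C: 1, 5, 6, 11, 17, 28, 45 — a Fibonacci-like recurrence a_n = a_{n-1} + a_{n-2}.
Term 22 comes from track A (its 8th entry): -9.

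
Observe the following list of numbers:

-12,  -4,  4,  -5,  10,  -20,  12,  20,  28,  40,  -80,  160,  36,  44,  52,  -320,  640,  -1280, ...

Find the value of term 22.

2560

The slot pattern repeats as AAABBB (period 6), so there are 2 interleaved tracks.
Subsequence A: -12, -4, 4, 12, 20, 28, 36, 44, 52 (linear: a_n = -20 + 8·n).
Subsequence B: -5, 10, -20, 40, -80, 160, -320, 640, -1280 (geometric with ratio -2).
Term 22 comes from subsequence B (its 10th entry): 2560.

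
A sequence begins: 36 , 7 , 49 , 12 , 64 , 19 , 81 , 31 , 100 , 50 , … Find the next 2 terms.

Taking every 2nd term gives 2 separate tracks.
Subsequence A: 36, 49, 64, 81, 100 — consecutive squares n² from n = 6.
Subsequence B: 7, 12, 19, 31, 50 — each term equals the sum of the previous two.
Term 11 comes from subsequence A (its 6th entry): 121.
Position 12 → subsequence B, term 6 = 81.

121, 81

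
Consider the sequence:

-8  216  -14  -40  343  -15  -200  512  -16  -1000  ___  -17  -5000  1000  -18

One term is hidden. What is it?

729

Taking every 3rd term gives 3 separate tracks.
Track A: -8, -40, -200, -1000, -5000 — a geometric progression (common ratio 5).
Track B: 216, 343, 512, ?, 1000 — perfect cubes starting at 6³.
Track C: -14, -15, -16, -17, -18 — linear: a_n = -13 − n.
Track B's pattern makes the blank 729.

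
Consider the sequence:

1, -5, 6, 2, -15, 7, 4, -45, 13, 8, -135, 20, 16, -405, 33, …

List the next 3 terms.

32, -1215, 53

Taking every 3rd term gives 3 separate tracks.
Track A is 1, 2, 4, 8, 16, which is powers of 2.
Track B is -5, -15, -45, -135, -405, which is geometric with ratio 3.
Track C is 6, 7, 13, 20, 33, which is each term equals the sum of the previous two.
Position 16 falls in track A as its term 6, giving 32.
Position 17 falls in track B as its term 6, giving -1215.
Term 18 comes from track C (its 6th entry): 53.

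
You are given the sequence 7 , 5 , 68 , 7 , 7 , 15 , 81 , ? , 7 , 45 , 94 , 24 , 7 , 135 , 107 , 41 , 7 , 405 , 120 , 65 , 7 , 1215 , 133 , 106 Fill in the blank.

17

Split by position mod 4: positions 1, 5, 9, … form one track, and each other residue class forms its own.
Stream A = 7, 7, 7, 7, 7, 7: the constant sequence 7.
Stream B = 5, 15, 45, 135, 405, 1215: multiplying by 3 each time.
Stream C = 68, 81, 94, 107, 120, 133: arithmetic, step +13.
Stream D = 7, ?, 24, 41, 65, 106: Fibonacci-style (each term is the sum of the two before it).
Stream D's pattern makes the blank 17.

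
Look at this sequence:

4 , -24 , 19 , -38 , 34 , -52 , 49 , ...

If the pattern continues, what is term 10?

Taking every 2nd term gives 2 separate tracks.
Stream A: 4, 19, 34, 49 — linear: a_n = -11 + 15·n.
Stream B: -24, -38, -52 — linear: a_n = -10 − 14·n.
Position 10 falls in stream B as its term 5, giving -80.

-80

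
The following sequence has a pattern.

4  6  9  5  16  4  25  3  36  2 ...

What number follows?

Split by position mod 2 into 2 tracks.
Stream A = 4, 9, 16, 25, 36: the squares 2², 3², 4², ….
Stream B = 6, 5, 4, 3, 2: subtracting 1 each time.
Position 11 falls in stream A as its term 6, giving 49.

49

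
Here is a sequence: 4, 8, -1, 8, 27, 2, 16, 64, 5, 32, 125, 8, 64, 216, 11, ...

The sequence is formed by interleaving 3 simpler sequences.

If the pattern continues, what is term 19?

256

Taking every 3rd term gives 3 separate tracks.
Stream A = 4, 8, 16, 32, 64: successive powers of 2.
Stream B = 8, 27, 64, 125, 216: perfect cubes starting at 2³.
Stream C = -1, 2, 5, 8, 11: adding 3 each time.
Term 19 comes from stream A (its 7th entry): 256.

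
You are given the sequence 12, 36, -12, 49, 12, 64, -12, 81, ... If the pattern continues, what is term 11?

-12

Split by position mod 2 into 2 tracks.
Subsequence A: 12, -12, 12, -12 (alternating ±12).
Subsequence B: 36, 49, 64, 81 (consecutive squares n² from n = 6).
Term 11 comes from subsequence A (its 6th entry): -12.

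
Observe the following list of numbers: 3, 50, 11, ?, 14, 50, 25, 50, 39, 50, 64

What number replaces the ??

The terms cycle through 2 interleaved subsequences.
Track A is 3, 11, 14, 25, 39, 64, which is Fibonacci-style (each term is the sum of the two before it).
Track B is 50, ?, 50, 50, 50, which is always 50.
Track B's pattern makes the blank 50.

50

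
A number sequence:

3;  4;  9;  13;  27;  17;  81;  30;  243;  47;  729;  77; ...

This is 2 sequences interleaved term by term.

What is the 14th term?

124

Split by position mod 2 into 2 tracks.
Track A: 3, 9, 27, 81, 243, 729 (geometric with ratio 3).
Track B: 4, 13, 17, 30, 47, 77 (a Fibonacci-like recurrence a_n = a_{n-1} + a_{n-2}).
Term 14 comes from track B (its 7th entry): 124.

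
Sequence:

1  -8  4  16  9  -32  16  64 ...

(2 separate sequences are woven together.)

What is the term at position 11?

Split by position mod 2 into 2 tracks.
Stream A = 1, 4, 9, 16: the squares 1², 2², 3², ….
Stream B = -8, 16, -32, 64: geometric with ratio -2.
Position 11 → stream A, term 6 = 36.

36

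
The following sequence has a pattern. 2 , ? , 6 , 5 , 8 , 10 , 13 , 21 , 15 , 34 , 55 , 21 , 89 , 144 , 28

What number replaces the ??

Reading positions in blocks of 3 reveals the pattern AAB — 2 tracks woven together.
Stream A is 2, ?, 5, 8, 13, 21, 34, 55, 89, 144, which is Fibonacci-style (each term is the sum of the two before it).
Stream B is 6, 10, 15, 21, 28, which is triangular numbers n(n+1)/2 for n = 3, 4, ….
So the missing entry in stream A is 3.

3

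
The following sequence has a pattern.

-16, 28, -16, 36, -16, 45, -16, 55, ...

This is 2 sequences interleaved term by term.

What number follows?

-16

Positions 1, 3, 5, … form one subsequence and positions 2, 4, 6, … form another.
Track A: -16, -16, -16, -16. Constant -16.
Track B: 28, 36, 45, 55. The triangular numbers T_7, T_8, ….
Position 9 → track A, term 5 = -16.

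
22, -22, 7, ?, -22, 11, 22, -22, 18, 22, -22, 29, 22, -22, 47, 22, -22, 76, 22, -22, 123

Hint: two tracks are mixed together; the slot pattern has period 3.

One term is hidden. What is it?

The slot pattern repeats as AAB (period 3), so there are 2 interleaved tracks.
Track A: 22, -22, ?, -22, 22, -22, 22, -22, 22, -22, 22, -22, 22, -22 (alternating ±22).
Track B: 7, 11, 18, 29, 47, 76, 123 (each term equals the sum of the previous two).
Track A's pattern makes the blank 22.

22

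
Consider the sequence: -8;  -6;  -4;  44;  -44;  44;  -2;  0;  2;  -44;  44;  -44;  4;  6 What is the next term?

8

Positions follow the repeating pattern AAABBB; grouping by letter gives 2 tracks.
Track A: -8, -6, -4, -2, 0, 2, 4, 6 (arithmetic, step +2).
Track B: 44, -44, 44, -44, 44, -44 (oscillating between 44 and -44).
Position 15 falls in track A as its term 9, giving 8.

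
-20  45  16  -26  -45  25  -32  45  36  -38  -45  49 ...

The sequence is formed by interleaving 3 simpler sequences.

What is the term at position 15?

64

Split by position mod 3 into 3 tracks.
Subsequence A is -20, -26, -32, -38, which is linear: a_n = -14 − 6·n.
Subsequence B is 45, -45, 45, -45, which is alternating ±45.
Subsequence C is 16, 25, 36, 49, which is the squares 4², 5², 6², ….
Position 15 falls in subsequence C as its term 5, giving 64.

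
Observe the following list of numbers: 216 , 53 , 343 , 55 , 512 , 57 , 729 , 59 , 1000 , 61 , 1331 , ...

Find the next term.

The terms cycle through 2 interleaved subsequences.
Stream A: 216, 343, 512, 729, 1000, 1331 (the cubes 6³, 7³, 8³, …).
Stream B: 53, 55, 57, 59, 61 (arithmetic, step +2).
Term 12 comes from stream B (its 6th entry): 63.

63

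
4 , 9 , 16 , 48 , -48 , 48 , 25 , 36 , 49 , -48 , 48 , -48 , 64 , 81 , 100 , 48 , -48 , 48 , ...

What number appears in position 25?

Positions follow the repeating pattern AAABBB; grouping by letter gives 2 tracks.
Track A = 4, 9, 16, 25, 36, 49, 64, 81, 100: the squares 2², 3², 4², ….
Track B = 48, -48, 48, -48, 48, -48, 48, -48, 48: alternating ±48.
Position 25 → track A, term 13 = 196.

196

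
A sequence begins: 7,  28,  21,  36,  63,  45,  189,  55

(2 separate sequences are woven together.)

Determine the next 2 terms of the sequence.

Split by position mod 2 into 2 tracks.
Track A: 7, 21, 63, 189. A geometric progression (common ratio 3).
Track B: 28, 36, 45, 55. Triangular numbers n(n+1)/2 for n = 7, 8, ….
Term 9 comes from track A (its 5th entry): 567.
Position 10 falls in track B as its term 5, giving 66.

567, 66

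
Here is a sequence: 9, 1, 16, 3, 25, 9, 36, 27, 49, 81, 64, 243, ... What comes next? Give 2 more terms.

Odd-indexed and even-indexed terms follow separate rules.
Track A: 9, 16, 25, 36, 49, 64 — consecutive squares n² from n = 3.
Track B: 1, 3, 9, 27, 81, 243 — powers of 3.
The 13th slot belongs to track A; its 7th term is 81.
The 14th slot belongs to track B; its 7th term is 729.

81, 729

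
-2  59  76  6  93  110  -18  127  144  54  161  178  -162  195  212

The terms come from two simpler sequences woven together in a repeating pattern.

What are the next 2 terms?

The slot pattern repeats as ABB (period 3), so there are 2 interleaved tracks.
Track A: -2, 6, -18, 54, -162 — multiplying by -3 each time.
Track B: 59, 76, 93, 110, 127, 144, 161, 178, 195, 212 — linear: a_n = 42 + 17·n.
Position 16 → track A, term 6 = 486.
Position 17 falls in track B as its term 11, giving 229.

486, 229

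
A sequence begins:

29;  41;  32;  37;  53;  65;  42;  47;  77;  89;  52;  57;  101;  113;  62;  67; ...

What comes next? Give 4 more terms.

125, 137, 72, 77

Positions follow the repeating pattern AABB; grouping by letter gives 2 tracks.
Subsequence A: 29, 41, 53, 65, 77, 89, 101, 113. Adding 12 each time.
Subsequence B: 32, 37, 42, 47, 52, 57, 62, 67. Arithmetic with common difference +5.
The 17th slot belongs to subsequence A; its 9th term is 125.
Position 18 falls in subsequence A as its term 10, giving 137.
The 19th slot belongs to subsequence B; its 9th term is 72.
Position 20 falls in subsequence B as its term 10, giving 77.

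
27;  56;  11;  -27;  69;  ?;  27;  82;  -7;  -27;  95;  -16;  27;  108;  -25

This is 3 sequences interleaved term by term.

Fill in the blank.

2

Read the sequence 3 terms at a time; column i is its own pattern.
Track A: 27, -27, 27, -27, 27 — alternating ±27.
Track B: 56, 69, 82, 95, 108 — adding 13 each time.
Track C: 11, ?, -7, -16, -25 — linear: a_n = 20 − 9·n.
Track C's pattern makes the blank 2.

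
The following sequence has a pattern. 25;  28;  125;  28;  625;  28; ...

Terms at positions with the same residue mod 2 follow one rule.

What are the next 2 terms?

The terms cycle through 2 interleaved subsequences.
Track A = 25, 125, 625: successive powers of 5.
Track B = 28, 28, 28: the constant sequence 28.
Position 7 falls in track A as its term 4, giving 3125.
The 8th slot belongs to track B; its 4th term is 28.

3125, 28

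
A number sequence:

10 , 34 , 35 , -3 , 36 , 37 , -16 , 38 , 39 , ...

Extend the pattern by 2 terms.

-29, 40

Positions follow the repeating pattern ABB; grouping by letter gives 2 tracks.
Track A: 10, -3, -16 (subtracting 13 each time).
Track B: 34, 35, 36, 37, 38, 39 (adding 1 each time).
The 10th slot belongs to track A; its 4th term is -29.
Position 11 falls in track B as its term 7, giving 40.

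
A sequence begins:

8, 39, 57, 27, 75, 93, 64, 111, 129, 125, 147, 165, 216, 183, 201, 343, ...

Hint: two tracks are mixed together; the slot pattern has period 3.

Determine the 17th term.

219

The slot pattern repeats as ABB (period 3), so there are 2 interleaved tracks.
Subsequence A: 8, 27, 64, 125, 216, 343. Perfect cubes starting at 2³.
Subsequence B: 39, 57, 75, 93, 111, 129, 147, 165, 183, 201. Adding 18 each time.
Position 17 falls in subsequence B as its term 11, giving 219.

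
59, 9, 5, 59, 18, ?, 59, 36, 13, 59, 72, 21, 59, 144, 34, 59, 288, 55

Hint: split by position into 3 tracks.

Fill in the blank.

Split by position mod 3: positions 1, 4, 7, … form one track, and each other residue class forms its own.
Track A: 59, 59, 59, 59, 59, 59. Constant 59.
Track B: 9, 18, 36, 72, 144, 288. Geometric, ×2 each step.
Track C: 5, ?, 13, 21, 34, 55. Fibonacci-style (each term is the sum of the two before it).
Filling track C at index 2 by its rule yields 8.

8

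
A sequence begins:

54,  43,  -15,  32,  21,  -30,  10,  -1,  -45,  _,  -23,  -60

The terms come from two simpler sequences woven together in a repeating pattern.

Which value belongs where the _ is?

-12

Reading positions in blocks of 3 reveals the pattern AAB — 2 tracks woven together.
Stream A: 54, 43, 32, 21, 10, -1, ?, -23 — linear: a_n = 65 − 11·n.
Stream B: -15, -30, -45, -60 — arithmetic, step −15.
The gap is stream A's term 7; the rule gives -12.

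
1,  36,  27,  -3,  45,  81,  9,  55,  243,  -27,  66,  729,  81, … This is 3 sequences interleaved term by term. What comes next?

78

Read the sequence 3 terms at a time; column i is its own pattern.
Subsequence A: 1, -3, 9, -27, 81 (geometric with ratio -3).
Subsequence B: 36, 45, 55, 66 (triangular numbers n(n+1)/2 for n = 8, 9, …).
Subsequence C: 27, 81, 243, 729 (successive powers of 3).
The 14th slot belongs to subsequence B; its 5th term is 78.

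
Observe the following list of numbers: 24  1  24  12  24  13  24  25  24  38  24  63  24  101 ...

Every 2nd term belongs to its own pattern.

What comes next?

24

Taking every 2nd term gives 2 separate tracks.
Track A: 24, 24, 24, 24, 24, 24, 24 (the constant sequence 24).
Track B: 1, 12, 13, 25, 38, 63, 101 (a Fibonacci-like recurrence a_n = a_{n-1} + a_{n-2}).
The 15th slot belongs to track A; its 8th term is 24.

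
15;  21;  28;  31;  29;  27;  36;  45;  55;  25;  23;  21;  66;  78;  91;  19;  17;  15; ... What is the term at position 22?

Reading positions in blocks of 6 reveals the pattern AAABBB — 2 tracks woven together.
Track A is 15, 21, 28, 36, 45, 55, 66, 78, 91, which is the triangular numbers T_5, T_6, ….
Track B is 31, 29, 27, 25, 23, 21, 19, 17, 15, which is linear: a_n = 33 − 2·n.
The 22nd slot belongs to track B; its 10th term is 13.

13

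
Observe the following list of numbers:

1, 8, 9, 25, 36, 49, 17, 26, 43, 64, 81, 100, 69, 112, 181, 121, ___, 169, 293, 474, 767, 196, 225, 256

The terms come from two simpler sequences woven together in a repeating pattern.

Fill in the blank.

Reading positions in blocks of 6 reveals the pattern AAABBB — 2 tracks woven together.
Stream A = 1, 8, 9, 17, 26, 43, 69, 112, 181, 293, 474, 767: each term equals the sum of the previous two.
Stream B = 25, 36, 49, 64, 81, 100, 121, ?, 169, 196, 225, 256: consecutive squares n² from n = 5.
Filling stream B at index 8 by its rule yields 144.

144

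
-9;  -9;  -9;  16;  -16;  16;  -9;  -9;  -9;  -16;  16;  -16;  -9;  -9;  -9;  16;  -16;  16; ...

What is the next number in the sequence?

-9

Positions follow the repeating pattern AAABBB; grouping by letter gives 2 tracks.
Track A is -9, -9, -9, -9, -9, -9, -9, -9, -9, which is the constant sequence -9.
Track B is 16, -16, 16, -16, 16, -16, 16, -16, 16, which is oscillating between 16 and -16.
The 19th slot belongs to track A; its 10th term is -9.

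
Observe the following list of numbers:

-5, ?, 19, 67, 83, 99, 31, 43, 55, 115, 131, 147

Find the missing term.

7

Reading positions in blocks of 6 reveals the pattern AAABBB — 2 tracks woven together.
Track A: -5, ?, 19, 31, 43, 55 (arithmetic, step +12).
Track B: 67, 83, 99, 115, 131, 147 (arithmetic, step +16).
The gap is track A's term 2; the rule gives 7.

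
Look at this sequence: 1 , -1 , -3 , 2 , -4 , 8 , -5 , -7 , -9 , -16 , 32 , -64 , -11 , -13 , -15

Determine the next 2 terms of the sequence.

Reading positions in blocks of 6 reveals the pattern AAABBB — 2 tracks woven together.
Stream A: 1, -1, -3, -5, -7, -9, -11, -13, -15 (linear: a_n = 3 − 2·n).
Stream B: 2, -4, 8, -16, 32, -64 (geometric, ×-2 each step).
Term 16 comes from stream B (its 7th entry): 128.
Position 17 falls in stream B as its term 8, giving -256.

128, -256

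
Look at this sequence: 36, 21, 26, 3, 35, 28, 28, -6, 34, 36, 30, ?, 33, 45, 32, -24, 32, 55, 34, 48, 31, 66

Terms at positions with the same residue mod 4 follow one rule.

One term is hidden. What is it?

Split by position mod 4: positions 1, 5, 9, … form one track, and each other residue class forms its own.
Stream A: 36, 35, 34, 33, 32, 31. Subtracting 1 each time.
Stream B: 21, 28, 36, 45, 55, 66. Triangular numbers starting at T_6.
Stream C: 26, 28, 30, 32, 34. Arithmetic, step +2.
Stream D: 3, -6, ?, -24, 48. Geometric, ×-2 each step.
The gap is stream D's term 3; the rule gives 12.

12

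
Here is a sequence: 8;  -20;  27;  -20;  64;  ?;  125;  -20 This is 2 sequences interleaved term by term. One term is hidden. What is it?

-20

Taking every 2nd term gives 2 separate tracks.
Track A = 8, 27, 64, 125: the cubes 2³, 3³, 4³, ….
Track B = -20, -20, ?, -20: constant -20.
Filling track B at index 3 by its rule yields -20.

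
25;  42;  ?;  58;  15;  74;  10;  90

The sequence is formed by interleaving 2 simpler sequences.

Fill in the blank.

20

Odd-indexed and even-indexed terms follow separate rules.
Track A: 25, ?, 15, 10 (subtracting 5 each time).
Track B: 42, 58, 74, 90 (linear: a_n = 26 + 16·n).
The gap is track A's term 2; the rule gives 20.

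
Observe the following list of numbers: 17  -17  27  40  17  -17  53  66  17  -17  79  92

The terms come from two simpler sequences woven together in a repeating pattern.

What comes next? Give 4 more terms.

17, -17, 105, 118

The slot pattern repeats as AABB (period 4), so there are 2 interleaved tracks.
Stream A: 17, -17, 17, -17, 17, -17. Alternating ±17.
Stream B: 27, 40, 53, 66, 79, 92. Adding 13 each time.
Term 13 comes from stream A (its 7th entry): 17.
The 14th slot belongs to stream A; its 8th term is -17.
The 15th slot belongs to stream B; its 7th term is 105.
Position 16 → stream B, term 8 = 118.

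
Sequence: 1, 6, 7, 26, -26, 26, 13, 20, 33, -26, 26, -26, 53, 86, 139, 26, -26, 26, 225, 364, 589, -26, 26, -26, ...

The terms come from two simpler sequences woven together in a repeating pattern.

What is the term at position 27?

Positions follow the repeating pattern AAABBB; grouping by letter gives 2 tracks.
Track A: 1, 6, 7, 13, 20, 33, 53, 86, 139, 225, 364, 589. A Fibonacci-like recurrence a_n = a_{n-1} + a_{n-2}.
Track B: 26, -26, 26, -26, 26, -26, 26, -26, 26, -26, 26, -26. Oscillating between 26 and -26.
The 27th slot belongs to track A; its 15th term is 2495.

2495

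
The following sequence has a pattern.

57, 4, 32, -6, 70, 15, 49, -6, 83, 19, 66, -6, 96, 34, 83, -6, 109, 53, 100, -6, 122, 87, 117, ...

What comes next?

-6

Split by position mod 4: positions 1, 5, 9, … form one track, and each other residue class forms its own.
Subsequence A: 57, 70, 83, 96, 109, 122 (arithmetic with common difference +13).
Subsequence B: 4, 15, 19, 34, 53, 87 (Fibonacci-style (each term is the sum of the two before it)).
Subsequence C: 32, 49, 66, 83, 100, 117 (adding 17 each time).
Subsequence D: -6, -6, -6, -6, -6 (the constant sequence -6).
The 24th slot belongs to subsequence D; its 6th term is -6.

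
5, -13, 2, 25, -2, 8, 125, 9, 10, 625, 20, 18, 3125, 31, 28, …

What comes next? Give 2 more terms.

Split by position mod 3 into 3 tracks.
Subsequence A: 5, 25, 125, 625, 3125 (a geometric progression (common ratio 5)).
Subsequence B: -13, -2, 9, 20, 31 (arithmetic with common difference +11).
Subsequence C: 2, 8, 10, 18, 28 (a Fibonacci-like recurrence a_n = a_{n-1} + a_{n-2}).
Position 16 → subsequence A, term 6 = 15625.
Position 17 falls in subsequence B as its term 6, giving 42.

15625, 42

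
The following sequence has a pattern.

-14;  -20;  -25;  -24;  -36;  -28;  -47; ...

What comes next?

-32

The terms cycle through 2 interleaved subsequences.
Stream A is -14, -25, -36, -47, which is arithmetic with common difference −11.
Stream B is -20, -24, -28, which is linear: a_n = -16 − 4·n.
Term 8 comes from stream B (its 4th entry): -32.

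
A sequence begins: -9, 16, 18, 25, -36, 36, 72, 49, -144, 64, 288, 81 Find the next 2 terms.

-576, 100

Taking every 2nd term gives 2 separate tracks.
Track A is -9, 18, -36, 72, -144, 288, which is geometric, ×-2 each step.
Track B is 16, 25, 36, 49, 64, 81, which is perfect squares starting at 4².
Position 13 → track A, term 7 = -576.
Term 14 comes from track B (its 7th entry): 100.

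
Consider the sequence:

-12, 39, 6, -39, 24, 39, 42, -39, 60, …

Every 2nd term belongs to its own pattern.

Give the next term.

Odd-indexed and even-indexed terms follow separate rules.
Track A: -12, 6, 24, 42, 60 (arithmetic with common difference +18).
Track B: 39, -39, 39, -39 (the oscillation 39·(−1)^(n+1)).
Position 10 → track B, term 5 = 39.

39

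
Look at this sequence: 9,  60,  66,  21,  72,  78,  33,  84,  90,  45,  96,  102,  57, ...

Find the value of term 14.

108

The slot pattern repeats as ABB (period 3), so there are 2 interleaved tracks.
Stream A is 9, 21, 33, 45, 57, which is arithmetic with common difference +12.
Stream B is 60, 66, 72, 78, 84, 90, 96, 102, which is arithmetic with common difference +6.
Position 14 falls in stream B as its term 9, giving 108.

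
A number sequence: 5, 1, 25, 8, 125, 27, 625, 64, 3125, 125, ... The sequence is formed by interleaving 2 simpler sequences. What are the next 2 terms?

15625, 216

Odd-indexed and even-indexed terms follow separate rules.
Stream A = 5, 25, 125, 625, 3125: powers 5^1, 5^2, 5^3, ….
Stream B = 1, 8, 27, 64, 125: consecutive cubes n³ from n = 1.
Position 11 → stream A, term 6 = 15625.
Position 12 → stream B, term 6 = 216.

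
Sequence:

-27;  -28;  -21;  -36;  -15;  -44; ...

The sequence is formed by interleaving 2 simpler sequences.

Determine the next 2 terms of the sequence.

Odd-indexed and even-indexed terms follow separate rules.
Track A: -27, -21, -15 (arithmetic, step +6).
Track B: -28, -36, -44 (arithmetic, step −8).
Term 7 comes from track A (its 4th entry): -9.
Position 8 → track B, term 4 = -52.

-9, -52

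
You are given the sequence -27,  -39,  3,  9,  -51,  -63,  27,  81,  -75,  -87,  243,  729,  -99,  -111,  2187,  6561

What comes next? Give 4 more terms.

-123, -135, 19683, 59049

The slot pattern repeats as AABB (period 4), so there are 2 interleaved tracks.
Track A: -27, -39, -51, -63, -75, -87, -99, -111. Subtracting 12 each time.
Track B: 3, 9, 27, 81, 243, 729, 2187, 6561. A geometric progression (common ratio 3).
Term 17 comes from track A (its 9th entry): -123.
Position 18 falls in track A as its term 10, giving -135.
Position 19 falls in track B as its term 9, giving 19683.
Position 20 falls in track B as its term 10, giving 59049.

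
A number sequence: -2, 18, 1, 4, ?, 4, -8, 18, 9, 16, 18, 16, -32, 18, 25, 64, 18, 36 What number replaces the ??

Split by position mod 3: positions 1, 4, 7, … form one track, and each other residue class forms its own.
Track A is -2, 4, -8, 16, -32, 64, which is geometric, ×-2 each step.
Track B is 18, ?, 18, 18, 18, 18, which is constant 18.
Track C is 1, 4, 9, 16, 25, 36, which is the squares 1², 2², 3², ….
The gap is track B's term 2; the rule gives 18.

18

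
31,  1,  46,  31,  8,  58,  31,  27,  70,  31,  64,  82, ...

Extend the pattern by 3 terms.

Split by position mod 3 into 3 tracks.
Subsequence A: 31, 31, 31, 31. The constant sequence 31.
Subsequence B: 1, 8, 27, 64. The cubes 1³, 2³, 3³, ….
Subsequence C: 46, 58, 70, 82. Adding 12 each time.
Position 13 → subsequence A, term 5 = 31.
Position 14 falls in subsequence B as its term 5, giving 125.
Term 15 comes from subsequence C (its 5th entry): 94.

31, 125, 94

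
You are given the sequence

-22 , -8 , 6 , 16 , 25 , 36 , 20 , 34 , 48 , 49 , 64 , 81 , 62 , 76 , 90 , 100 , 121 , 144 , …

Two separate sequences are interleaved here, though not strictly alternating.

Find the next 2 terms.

The slot pattern repeats as AAABBB (period 6), so there are 2 interleaved tracks.
Subsequence A: -22, -8, 6, 20, 34, 48, 62, 76, 90 — arithmetic, step +14.
Subsequence B: 16, 25, 36, 49, 64, 81, 100, 121, 144 — consecutive squares n² from n = 4.
Position 19 → subsequence A, term 10 = 104.
Term 20 comes from subsequence A (its 11th entry): 118.

104, 118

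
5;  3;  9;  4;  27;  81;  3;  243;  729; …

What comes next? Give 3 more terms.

Positions follow the repeating pattern ABB; grouping by letter gives 2 tracks.
Track A: 5, 4, 3 (subtracting 1 each time).
Track B: 3, 9, 27, 81, 243, 729 (successive powers of 3).
Position 10 falls in track A as its term 4, giving 2.
The 11th slot belongs to track B; its 7th term is 2187.
Position 12 falls in track B as its term 8, giving 6561.

2, 2187, 6561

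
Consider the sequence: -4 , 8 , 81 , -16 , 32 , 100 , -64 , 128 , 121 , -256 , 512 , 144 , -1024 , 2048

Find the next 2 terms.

169, -4096

Reading positions in blocks of 3 reveals the pattern AAB — 2 tracks woven together.
Stream A is -4, 8, -16, 32, -64, 128, -256, 512, -1024, 2048, which is a geometric progression (common ratio -2).
Stream B is 81, 100, 121, 144, which is consecutive squares n² from n = 9.
Term 15 comes from stream B (its 5th entry): 169.
The 16th slot belongs to stream A; its 11th term is -4096.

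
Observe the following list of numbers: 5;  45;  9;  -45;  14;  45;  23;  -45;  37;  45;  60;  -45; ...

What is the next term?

97

Split by position mod 2 into 2 tracks.
Stream A: 5, 9, 14, 23, 37, 60 (each term equals the sum of the previous two).
Stream B: 45, -45, 45, -45, 45, -45 (oscillating between 45 and -45).
Position 13 falls in stream A as its term 7, giving 97.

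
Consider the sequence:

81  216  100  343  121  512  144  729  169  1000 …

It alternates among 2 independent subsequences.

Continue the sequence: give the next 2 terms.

196, 1331

Split by position mod 2 into 2 tracks.
Track A: 81, 100, 121, 144, 169. Perfect squares starting at 9².
Track B: 216, 343, 512, 729, 1000. Consecutive cubes n³ from n = 6.
Position 11 → track A, term 6 = 196.
Position 12 falls in track B as its term 6, giving 1331.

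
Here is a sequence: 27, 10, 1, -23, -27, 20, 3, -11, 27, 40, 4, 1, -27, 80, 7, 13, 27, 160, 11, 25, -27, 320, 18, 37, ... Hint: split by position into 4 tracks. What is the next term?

27

The terms cycle through 4 interleaved subsequences.
Stream A = 27, -27, 27, -27, 27, -27: oscillating between 27 and -27.
Stream B = 10, 20, 40, 80, 160, 320: multiplying by 2 each time.
Stream C = 1, 3, 4, 7, 11, 18: each term equals the sum of the previous two.
Stream D = -23, -11, 1, 13, 25, 37: adding 12 each time.
Position 25 falls in stream A as its term 7, giving 27.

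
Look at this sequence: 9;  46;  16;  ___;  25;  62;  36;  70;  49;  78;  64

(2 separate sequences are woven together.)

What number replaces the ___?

54

Odd-indexed and even-indexed terms follow separate rules.
Stream A: 9, 16, 25, 36, 49, 64. Consecutive squares n² from n = 3.
Stream B: 46, ?, 62, 70, 78. Adding 8 each time.
The gap is stream B's term 2; the rule gives 54.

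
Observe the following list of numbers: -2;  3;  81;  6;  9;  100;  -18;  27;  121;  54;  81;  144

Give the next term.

-162

The terms cycle through 3 interleaved subsequences.
Subsequence A: -2, 6, -18, 54. A geometric progression (common ratio -3).
Subsequence B: 3, 9, 27, 81. Powers of 3.
Subsequence C: 81, 100, 121, 144. The squares 9², 10², 11², ….
Position 13 → subsequence A, term 5 = -162.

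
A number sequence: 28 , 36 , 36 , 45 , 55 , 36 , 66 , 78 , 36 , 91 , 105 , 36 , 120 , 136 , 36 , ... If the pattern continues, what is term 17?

171

The slot pattern repeats as AAB (period 3), so there are 2 interleaved tracks.
Track A: 28, 36, 45, 55, 66, 78, 91, 105, 120, 136. Triangular numbers starting at T_7.
Track B: 36, 36, 36, 36, 36. The constant sequence 36.
Position 17 → track A, term 12 = 171.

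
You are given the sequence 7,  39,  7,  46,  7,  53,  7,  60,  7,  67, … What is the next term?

7

Split by position mod 2 into 2 tracks.
Stream A = 7, 7, 7, 7, 7: constant 7.
Stream B = 39, 46, 53, 60, 67: arithmetic, step +7.
Position 11 falls in stream A as its term 6, giving 7.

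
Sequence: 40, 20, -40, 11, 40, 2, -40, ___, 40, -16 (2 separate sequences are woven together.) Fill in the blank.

Split by position mod 2 into 2 tracks.
Subsequence A is 40, -40, 40, -40, 40, which is the oscillation 40·(−1)^(n+1).
Subsequence B is 20, 11, 2, ?, -16, which is linear: a_n = 29 − 9·n.
Filling subsequence B at index 4 by its rule yields -7.

-7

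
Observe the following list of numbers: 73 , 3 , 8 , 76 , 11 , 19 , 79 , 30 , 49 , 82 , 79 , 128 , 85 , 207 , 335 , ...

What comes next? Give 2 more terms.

The slot pattern repeats as ABB (period 3), so there are 2 interleaved tracks.
Track A is 73, 76, 79, 82, 85, which is arithmetic, step +3.
Track B is 3, 8, 11, 19, 30, 49, 79, 128, 207, 335, which is Fibonacci-style (each term is the sum of the two before it).
Position 16 → track A, term 6 = 88.
Position 17 → track B, term 11 = 542.

88, 542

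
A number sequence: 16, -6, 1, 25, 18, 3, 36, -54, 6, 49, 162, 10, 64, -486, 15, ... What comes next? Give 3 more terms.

Taking every 3rd term gives 3 separate tracks.
Track A is 16, 25, 36, 49, 64, which is the squares 4², 5², 6², ….
Track B is -6, 18, -54, 162, -486, which is a geometric progression (common ratio -3).
Track C is 1, 3, 6, 10, 15, which is triangular numbers starting at T_1.
The 16th slot belongs to track A; its 6th term is 81.
Term 17 comes from track B (its 6th entry): 1458.
Position 18 → track C, term 6 = 21.

81, 1458, 21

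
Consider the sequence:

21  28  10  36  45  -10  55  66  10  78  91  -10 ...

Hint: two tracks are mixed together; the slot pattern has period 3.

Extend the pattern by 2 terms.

105, 120

Positions follow the repeating pattern AAB; grouping by letter gives 2 tracks.
Track A: 21, 28, 36, 45, 55, 66, 78, 91 (triangular numbers starting at T_6).
Track B: 10, -10, 10, -10 (the oscillation 10·(−1)^(n+1)).
Term 13 comes from track A (its 9th entry): 105.
Term 14 comes from track A (its 10th entry): 120.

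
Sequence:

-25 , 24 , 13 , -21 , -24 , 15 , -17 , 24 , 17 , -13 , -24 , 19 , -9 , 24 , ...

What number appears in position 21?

25

The terms cycle through 3 interleaved subsequences.
Stream A: -25, -21, -17, -13, -9 (arithmetic with common difference +4).
Stream B: 24, -24, 24, -24, 24 (the oscillation 24·(−1)^(n+1)).
Stream C: 13, 15, 17, 19 (adding 2 each time).
The 21st slot belongs to stream C; its 7th term is 25.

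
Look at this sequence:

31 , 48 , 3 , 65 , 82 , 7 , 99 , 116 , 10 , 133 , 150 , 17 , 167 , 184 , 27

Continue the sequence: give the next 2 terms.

201, 218

Reading positions in blocks of 3 reveals the pattern AAB — 2 tracks woven together.
Stream A: 31, 48, 65, 82, 99, 116, 133, 150, 167, 184 (arithmetic with common difference +17).
Stream B: 3, 7, 10, 17, 27 (Fibonacci-style (each term is the sum of the two before it)).
Position 16 → stream A, term 11 = 201.
Term 17 comes from stream A (its 12th entry): 218.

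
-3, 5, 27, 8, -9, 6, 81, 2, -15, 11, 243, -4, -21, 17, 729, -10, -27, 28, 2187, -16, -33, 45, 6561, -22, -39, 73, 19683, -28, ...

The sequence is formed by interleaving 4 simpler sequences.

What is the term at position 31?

59049

Split by position mod 4 into 4 tracks.
Track A: -3, -9, -15, -21, -27, -33, -39 — arithmetic with common difference −6.
Track B: 5, 6, 11, 17, 28, 45, 73 — Fibonacci-style (each term is the sum of the two before it).
Track C: 27, 81, 243, 729, 2187, 6561, 19683 — successive powers of 3.
Track D: 8, 2, -4, -10, -16, -22, -28 — arithmetic with common difference −6.
The 31st slot belongs to track C; its 8th term is 59049.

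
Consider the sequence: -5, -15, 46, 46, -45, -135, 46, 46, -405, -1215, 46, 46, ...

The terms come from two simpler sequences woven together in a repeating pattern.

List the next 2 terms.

Reading positions in blocks of 4 reveals the pattern AABB — 2 tracks woven together.
Subsequence A: -5, -15, -45, -135, -405, -1215 (geometric with ratio 3).
Subsequence B: 46, 46, 46, 46, 46, 46 (the constant sequence 46).
Position 13 falls in subsequence A as its term 7, giving -3645.
Term 14 comes from subsequence A (its 8th entry): -10935.

-3645, -10935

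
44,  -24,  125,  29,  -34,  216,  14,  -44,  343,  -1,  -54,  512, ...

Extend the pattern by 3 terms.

-16, -64, 729

The terms cycle through 3 interleaved subsequences.
Track A: 44, 29, 14, -1 (linear: a_n = 59 − 15·n).
Track B: -24, -34, -44, -54 (linear: a_n = -14 − 10·n).
Track C: 125, 216, 343, 512 (consecutive cubes n³ from n = 5).
The 13th slot belongs to track A; its 5th term is -16.
The 14th slot belongs to track B; its 5th term is -64.
The 15th slot belongs to track C; its 5th term is 729.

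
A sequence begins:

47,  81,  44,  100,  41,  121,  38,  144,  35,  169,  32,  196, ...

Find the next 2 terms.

The terms cycle through 2 interleaved subsequences.
Track A is 47, 44, 41, 38, 35, 32, which is arithmetic with common difference −3.
Track B is 81, 100, 121, 144, 169, 196, which is perfect squares starting at 9².
Position 13 → track A, term 7 = 29.
The 14th slot belongs to track B; its 7th term is 225.

29, 225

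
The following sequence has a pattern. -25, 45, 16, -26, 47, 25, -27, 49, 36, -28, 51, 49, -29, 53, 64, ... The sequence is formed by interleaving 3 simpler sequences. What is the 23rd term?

59

The terms cycle through 3 interleaved subsequences.
Stream A is -25, -26, -27, -28, -29, which is linear: a_n = -24 − n.
Stream B is 45, 47, 49, 51, 53, which is arithmetic with common difference +2.
Stream C is 16, 25, 36, 49, 64, which is consecutive squares n² from n = 4.
The 23rd slot belongs to stream B; its 8th term is 59.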